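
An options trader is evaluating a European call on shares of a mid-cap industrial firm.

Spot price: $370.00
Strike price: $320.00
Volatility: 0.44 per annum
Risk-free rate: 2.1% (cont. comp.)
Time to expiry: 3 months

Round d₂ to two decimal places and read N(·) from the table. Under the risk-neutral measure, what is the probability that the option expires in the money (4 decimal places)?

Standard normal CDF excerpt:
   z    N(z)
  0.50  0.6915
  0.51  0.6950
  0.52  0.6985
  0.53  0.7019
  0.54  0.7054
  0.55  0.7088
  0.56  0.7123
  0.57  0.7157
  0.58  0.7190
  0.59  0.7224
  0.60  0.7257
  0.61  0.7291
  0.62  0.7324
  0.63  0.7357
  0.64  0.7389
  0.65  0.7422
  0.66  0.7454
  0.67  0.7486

T = 0.25;  σ√T = 0.2200
ln(S/K) + (r + σ²/2)T = ln(370/320) + (0.021 + 0.44²/2)·0.25 = 0.1452 + 0.0295 = 0.1746
d₁ = 0.1746 / 0.2200 = 0.7938 → 0.79
d₂ = d₁ − σ√T = 0.7938 − 0.2200 = 0.5738 → 0.57
Risk-neutral Pr[S_T > K] = N(d₂) = N(0.57) = 0.7157

0.7157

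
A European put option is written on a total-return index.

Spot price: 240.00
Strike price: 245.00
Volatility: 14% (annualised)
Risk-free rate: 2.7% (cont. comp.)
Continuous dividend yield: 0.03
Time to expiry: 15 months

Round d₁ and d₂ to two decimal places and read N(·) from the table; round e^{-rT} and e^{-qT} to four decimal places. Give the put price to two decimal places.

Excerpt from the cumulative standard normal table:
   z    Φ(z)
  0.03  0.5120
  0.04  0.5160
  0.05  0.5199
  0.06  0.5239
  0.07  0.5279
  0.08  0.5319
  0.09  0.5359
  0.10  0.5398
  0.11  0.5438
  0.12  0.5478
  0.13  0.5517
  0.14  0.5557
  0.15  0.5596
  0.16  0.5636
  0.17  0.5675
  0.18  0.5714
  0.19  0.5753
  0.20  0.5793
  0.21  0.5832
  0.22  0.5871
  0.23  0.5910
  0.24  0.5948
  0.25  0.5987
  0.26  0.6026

17.03

σ√T = 0.14·√1.25 = 0.1565
d₁ = [ln(240/245) + (0.027 − 0.03 + 0.14²/2)·1.25] / 0.1565 = [-0.0206 + 0.0085] / 0.1565 = -0.0774 → -0.08
d₂ = d₁ − σ√T = -0.0774 − 0.1565 = -0.2340 → -0.23
e^(−qT) = e^(−0.03·1.25) = 0.9632;  e^(−rT) = e^(−0.027·1.25) = 0.9668
N(−d₂) = N(0.23) = 0.5910;  N(−d₁) = N(0.08) = 0.5319
P = 245·0.9668·0.5910 − 240·0.9632·0.5319 = 139.9878 − 122.9583 = 17.0295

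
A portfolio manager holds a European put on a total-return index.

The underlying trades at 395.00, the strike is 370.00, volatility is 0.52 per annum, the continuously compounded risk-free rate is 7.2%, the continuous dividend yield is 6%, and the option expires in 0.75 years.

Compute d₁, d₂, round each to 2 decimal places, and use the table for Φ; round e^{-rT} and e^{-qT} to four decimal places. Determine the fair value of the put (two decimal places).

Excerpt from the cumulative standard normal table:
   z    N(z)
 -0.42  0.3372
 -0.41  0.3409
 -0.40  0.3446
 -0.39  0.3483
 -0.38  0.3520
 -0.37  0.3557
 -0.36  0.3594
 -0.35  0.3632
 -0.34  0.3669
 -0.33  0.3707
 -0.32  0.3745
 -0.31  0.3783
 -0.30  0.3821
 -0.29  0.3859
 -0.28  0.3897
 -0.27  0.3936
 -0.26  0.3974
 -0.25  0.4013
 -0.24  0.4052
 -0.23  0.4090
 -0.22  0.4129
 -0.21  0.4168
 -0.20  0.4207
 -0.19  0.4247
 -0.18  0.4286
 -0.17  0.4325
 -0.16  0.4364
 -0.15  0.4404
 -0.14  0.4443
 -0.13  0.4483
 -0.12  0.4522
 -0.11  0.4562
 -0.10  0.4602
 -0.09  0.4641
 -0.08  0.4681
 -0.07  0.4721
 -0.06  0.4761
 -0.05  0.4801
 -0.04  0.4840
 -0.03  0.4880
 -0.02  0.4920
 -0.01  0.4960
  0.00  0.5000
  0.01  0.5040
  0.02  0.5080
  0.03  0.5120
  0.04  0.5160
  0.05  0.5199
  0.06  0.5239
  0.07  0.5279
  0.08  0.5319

52.12

σ√T = 0.52·√0.75 = 0.4503
d₁ = [ln(395/370) + (0.072 − 0.06 + ½·0.52²)·0.75] / (σ√T) = (0.0654 + 0.1104) / 0.4503 = 0.3903 which rounds to 0.39
d₂ = 0.3903 − 0.4503 = -0.0600 which rounds to -0.06
e^(−qT) = e^(−0.06·0.75) = 0.9560;  e^(−rT) = e^(−0.072·0.75) = 0.9474
P = 370·0.9474·N(0.06) − 395·0.9560·N(-0.39) = 370·0.9474·0.5239 − 395·0.9560·0.3483 = 183.6469 − 131.5250 = 52.1218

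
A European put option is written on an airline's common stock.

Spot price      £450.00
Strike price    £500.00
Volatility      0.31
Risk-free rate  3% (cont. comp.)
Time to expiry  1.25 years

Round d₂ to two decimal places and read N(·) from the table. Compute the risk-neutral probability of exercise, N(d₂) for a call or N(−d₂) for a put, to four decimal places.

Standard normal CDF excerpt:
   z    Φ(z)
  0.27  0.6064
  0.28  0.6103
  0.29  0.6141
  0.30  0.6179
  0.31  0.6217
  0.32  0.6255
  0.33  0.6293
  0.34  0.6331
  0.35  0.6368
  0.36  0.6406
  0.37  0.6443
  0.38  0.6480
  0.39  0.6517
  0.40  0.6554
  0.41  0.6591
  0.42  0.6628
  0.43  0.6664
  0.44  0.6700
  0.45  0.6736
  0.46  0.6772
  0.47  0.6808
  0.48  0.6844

T = 1.25;  σ√T = 0.3466
ln(S/K) + (r + σ²/2)T = ln(450/500) + (0.03 + 0.31²/2)·1.25 = -0.1054 + 0.0976 = -0.0078
d₁ = -0.0078 / 0.3466 = -0.0225 ⇒ -0.02
d₂ = d₁ − σ√T = -0.0225 − 0.3466 = -0.3691 ⇒ -0.37
Risk-neutral Pr[S_T < K] = N(−d₂) = N(0.37) = 0.6443

0.6443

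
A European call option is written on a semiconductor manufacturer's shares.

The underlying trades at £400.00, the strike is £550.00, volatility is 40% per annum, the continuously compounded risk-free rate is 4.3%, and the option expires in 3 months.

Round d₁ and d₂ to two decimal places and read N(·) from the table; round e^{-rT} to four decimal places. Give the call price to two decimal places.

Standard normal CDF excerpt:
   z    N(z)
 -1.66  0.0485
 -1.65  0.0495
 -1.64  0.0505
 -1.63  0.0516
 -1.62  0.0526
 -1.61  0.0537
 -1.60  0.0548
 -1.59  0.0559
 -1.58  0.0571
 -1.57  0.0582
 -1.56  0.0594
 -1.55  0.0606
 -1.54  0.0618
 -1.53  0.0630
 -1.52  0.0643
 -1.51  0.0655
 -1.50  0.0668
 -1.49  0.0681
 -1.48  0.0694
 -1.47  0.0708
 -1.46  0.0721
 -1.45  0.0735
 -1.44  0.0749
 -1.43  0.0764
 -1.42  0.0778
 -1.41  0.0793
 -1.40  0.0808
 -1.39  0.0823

σ√T = 0.4 × 0.5000 = 0.2000
d₁ = [ln(400/550) + (0.043 + ½·0.4²)·0.25] / (σ√T) = (-0.3185 + 0.0308) / 0.2000 = -1.4385 ≈ -1.44
d₂ = -1.4385 − 0.2000 = -1.6385 ≈ -1.64
e^(−rT) = e^(−0.043·0.25) = 0.9893
N(d₁) = N(-1.44) = 0.0749;  N(d₂) = N(-1.64) = 0.0505
C = 400·0.0749 − 550·0.9893·0.0505 = 29.9600 − 27.4778 = 2.4822

£2.48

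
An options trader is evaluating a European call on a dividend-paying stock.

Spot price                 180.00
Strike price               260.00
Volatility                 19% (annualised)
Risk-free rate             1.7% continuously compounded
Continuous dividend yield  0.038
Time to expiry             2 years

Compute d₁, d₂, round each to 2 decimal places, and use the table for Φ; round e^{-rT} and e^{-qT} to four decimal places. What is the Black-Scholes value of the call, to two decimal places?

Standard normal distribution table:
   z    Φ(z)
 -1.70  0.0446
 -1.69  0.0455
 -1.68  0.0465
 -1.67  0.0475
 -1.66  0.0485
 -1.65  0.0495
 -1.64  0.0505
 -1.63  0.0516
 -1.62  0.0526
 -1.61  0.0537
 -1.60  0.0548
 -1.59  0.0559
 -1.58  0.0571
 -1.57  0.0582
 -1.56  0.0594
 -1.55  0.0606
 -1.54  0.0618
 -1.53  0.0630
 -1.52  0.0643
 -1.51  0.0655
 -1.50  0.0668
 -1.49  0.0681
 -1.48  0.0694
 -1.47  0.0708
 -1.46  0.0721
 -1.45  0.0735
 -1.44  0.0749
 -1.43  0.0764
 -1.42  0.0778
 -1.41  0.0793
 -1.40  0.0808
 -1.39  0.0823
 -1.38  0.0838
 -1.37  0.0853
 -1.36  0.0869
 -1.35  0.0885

T = 2;  σ√T = 0.2687
d₁ = [ln(180/260) + (0.017 − 0.038 + ½·0.19²)·2] / (σ√T) = (-0.3677 − 0.0059) / 0.2687 = -1.3905 which rounds to -1.39
d₂ = -1.3905 − 0.2687 = -1.6592 which rounds to -1.66
e^(−qT) = e^(−0.038·2) = 0.9268;  e^(−rT) = e^(−0.017·2) = 0.9666
N(d₁) = N(-1.39) = 0.0823;  N(d₂) = N(-1.66) = 0.0485
C = 180·0.9268·0.0823 − 260·0.9666·0.0485 = 13.7296 − 12.1888 = 1.5408

1.54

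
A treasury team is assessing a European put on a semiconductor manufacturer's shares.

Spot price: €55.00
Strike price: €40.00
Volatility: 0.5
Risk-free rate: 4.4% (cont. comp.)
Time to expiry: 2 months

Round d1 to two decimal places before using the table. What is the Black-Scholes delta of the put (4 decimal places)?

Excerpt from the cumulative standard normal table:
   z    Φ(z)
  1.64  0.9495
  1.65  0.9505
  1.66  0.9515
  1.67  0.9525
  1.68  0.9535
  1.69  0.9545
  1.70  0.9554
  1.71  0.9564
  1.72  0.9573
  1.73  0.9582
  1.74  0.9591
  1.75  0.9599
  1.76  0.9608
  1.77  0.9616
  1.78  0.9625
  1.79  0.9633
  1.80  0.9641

-0.0446

T = 0.1667;  σ√T = 0.2041
d₁ = [ln(55/40) + (0.044 + 0.5²/2)·0.1667] / 0.2041 = [0.3185 + 0.0282] / 0.2041 = 1.6981 → 1.70
N(d₁) = N(1.70) = 0.9554
Δ_put = N(d₁) − 1 = 0.9554 − 1 = -0.0446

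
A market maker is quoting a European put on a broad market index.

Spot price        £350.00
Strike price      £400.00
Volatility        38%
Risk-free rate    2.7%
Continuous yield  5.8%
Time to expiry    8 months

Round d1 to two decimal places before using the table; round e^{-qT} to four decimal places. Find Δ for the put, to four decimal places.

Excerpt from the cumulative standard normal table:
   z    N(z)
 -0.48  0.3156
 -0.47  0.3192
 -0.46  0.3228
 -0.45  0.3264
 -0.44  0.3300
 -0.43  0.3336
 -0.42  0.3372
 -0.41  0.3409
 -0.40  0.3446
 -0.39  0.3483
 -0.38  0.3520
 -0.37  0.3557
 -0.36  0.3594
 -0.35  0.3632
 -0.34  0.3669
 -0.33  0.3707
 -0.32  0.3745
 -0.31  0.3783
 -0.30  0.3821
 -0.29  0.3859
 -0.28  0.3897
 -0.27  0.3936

σ√T = 0.38 × 0.8165 = 0.3103
ln(S/K) + (r − q + σ²/2)T = ln(350/400) + (0.027 − 0.058 + 0.38²/2)·0.6667 = -0.1335 + 0.0275 = -0.1061
d₁ = -0.1061 / 0.3103 = -0.3418 ⇒ -0.34
N(d₁) = N(-0.34) = 0.3669
Δ_put = e^(−qT)·(N(d₁) − 1) = 0.9621·(0.3669 − 1) = -0.6091

-0.6091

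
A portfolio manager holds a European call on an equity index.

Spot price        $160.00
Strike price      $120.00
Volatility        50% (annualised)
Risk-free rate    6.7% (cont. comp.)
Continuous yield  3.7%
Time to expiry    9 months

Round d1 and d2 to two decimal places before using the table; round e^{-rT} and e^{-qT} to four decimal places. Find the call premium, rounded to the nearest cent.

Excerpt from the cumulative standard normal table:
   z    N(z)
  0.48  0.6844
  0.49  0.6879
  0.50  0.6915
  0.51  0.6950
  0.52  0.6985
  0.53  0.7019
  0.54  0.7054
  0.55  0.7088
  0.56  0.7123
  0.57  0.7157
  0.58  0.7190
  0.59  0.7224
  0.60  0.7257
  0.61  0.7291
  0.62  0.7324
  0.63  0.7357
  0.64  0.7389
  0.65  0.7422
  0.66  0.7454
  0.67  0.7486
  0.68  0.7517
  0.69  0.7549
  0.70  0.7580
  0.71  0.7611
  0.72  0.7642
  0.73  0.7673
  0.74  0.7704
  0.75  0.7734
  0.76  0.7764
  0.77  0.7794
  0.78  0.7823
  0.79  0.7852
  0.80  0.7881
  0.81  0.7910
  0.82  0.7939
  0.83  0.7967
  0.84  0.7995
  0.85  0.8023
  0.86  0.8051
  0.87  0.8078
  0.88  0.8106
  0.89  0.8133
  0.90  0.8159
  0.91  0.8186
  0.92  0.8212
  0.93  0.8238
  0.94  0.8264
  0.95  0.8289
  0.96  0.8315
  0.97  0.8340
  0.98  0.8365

T = 0.75;  σ√T = 0.4330
d₁ = [ln(160/120) + (0.067 − 0.037 + 0.5²/2)·0.75] / 0.4330 = [0.2877 + 0.1162] / 0.4330 = 0.9328 which rounds to 0.93
d₂ = d₁ − σ√T = 0.9328 − 0.4330 = 0.4998 which rounds to 0.50
e^(−qT) = e^(−0.037·0.75) = 0.9726;  e^(−rT) = e^(−0.067·0.75) = 0.9510
N(d₁) = N(0.93) = 0.8238;  N(d₂) = N(0.50) = 0.6915
C = 160·0.9726·0.8238 − 120·0.9510·0.6915 = 128.1965 − 78.9140 = 49.2825

$49.28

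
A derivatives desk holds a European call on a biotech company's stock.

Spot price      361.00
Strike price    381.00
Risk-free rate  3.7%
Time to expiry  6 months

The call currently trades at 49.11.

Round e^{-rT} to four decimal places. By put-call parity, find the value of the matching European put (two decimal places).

62.14

e^(−rT) = e^(−0.037·0.5) = 0.9817
Put-call parity: C − P = S − K·e^(−rT) = 361 − 381·0.9817 = 361 − 374.0277 = -13.0277
P = C − (C − P) = 49.11 − (-13.0277) = 62.1377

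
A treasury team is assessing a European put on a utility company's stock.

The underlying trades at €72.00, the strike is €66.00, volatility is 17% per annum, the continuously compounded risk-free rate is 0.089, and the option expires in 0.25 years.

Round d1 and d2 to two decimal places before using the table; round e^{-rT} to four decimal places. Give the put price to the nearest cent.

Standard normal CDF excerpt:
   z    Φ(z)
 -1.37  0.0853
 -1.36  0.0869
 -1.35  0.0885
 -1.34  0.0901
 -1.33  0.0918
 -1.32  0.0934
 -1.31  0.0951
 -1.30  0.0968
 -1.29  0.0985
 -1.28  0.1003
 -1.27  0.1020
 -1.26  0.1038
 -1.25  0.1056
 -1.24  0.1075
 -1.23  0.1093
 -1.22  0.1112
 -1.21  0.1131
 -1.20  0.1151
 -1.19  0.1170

€0.33

σ√T = 0.17 × 0.5000 = 0.0850
d₁ = [ln(72/66) + (0.089 + 0.17²/2)·0.25] / 0.0850 = [0.0870 + 0.0259] / 0.0850 = 1.3279 ⇒ 1.33
d₂ = d₁ − σ√T = 1.3279 − 0.0850 = 1.2429 ⇒ 1.24
exp(−rT) = exp(−0.089·0.25) = 0.9780
N(−d₂) = N(-1.24) = 0.1075;  N(−d₁) = N(-1.33) = 0.0918
P = 66·0.9780·0.1075 − 72·0.0918 = 6.9389 − 6.6096 = 0.3293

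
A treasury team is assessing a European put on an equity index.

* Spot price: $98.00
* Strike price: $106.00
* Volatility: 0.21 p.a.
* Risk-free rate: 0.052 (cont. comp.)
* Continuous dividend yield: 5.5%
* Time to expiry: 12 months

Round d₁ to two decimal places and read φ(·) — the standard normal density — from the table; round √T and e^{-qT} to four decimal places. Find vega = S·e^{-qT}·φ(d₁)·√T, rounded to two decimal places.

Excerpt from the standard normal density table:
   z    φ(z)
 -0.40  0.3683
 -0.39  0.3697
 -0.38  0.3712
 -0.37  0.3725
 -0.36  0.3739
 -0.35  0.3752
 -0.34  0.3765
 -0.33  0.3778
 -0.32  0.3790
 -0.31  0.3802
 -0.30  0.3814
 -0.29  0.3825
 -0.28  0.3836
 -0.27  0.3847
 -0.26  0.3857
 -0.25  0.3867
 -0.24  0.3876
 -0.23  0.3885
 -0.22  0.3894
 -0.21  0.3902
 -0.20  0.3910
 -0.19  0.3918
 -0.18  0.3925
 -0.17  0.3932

σ√T = 0.21 × 1.0000 = 0.2100
d₁ = [ln(98/106) + (0.052 − 0.055 + 0.21²/2)·1] / 0.2100 = [-0.0785 + 0.0190] / 0.2100 = -0.2830 → -0.28
√T = √1 = 1.0000
φ(d₁) = φ(-0.28) = 0.3836
exp(−qT) = exp(−0.055·1) = 0.9465
vega = S·exp(−qT)·φ(d₁)·√T = 98·0.9465·0.3836·1.0000 = 35.5816

35.58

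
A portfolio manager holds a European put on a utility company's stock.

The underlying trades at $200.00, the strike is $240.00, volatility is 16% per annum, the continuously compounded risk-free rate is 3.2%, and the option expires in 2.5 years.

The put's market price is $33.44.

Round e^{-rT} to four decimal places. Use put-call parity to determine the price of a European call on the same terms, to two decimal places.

$11.90

e^(−rT) = e^(−0.032·2.5) = 0.9231
Put-call parity: C − P = S − K·e^(−rT) = 200 − 240·0.9231 = 200 − 221.5440 = -21.5440
C = P + (C − P) = 33.44 + (-21.5440) = 11.8960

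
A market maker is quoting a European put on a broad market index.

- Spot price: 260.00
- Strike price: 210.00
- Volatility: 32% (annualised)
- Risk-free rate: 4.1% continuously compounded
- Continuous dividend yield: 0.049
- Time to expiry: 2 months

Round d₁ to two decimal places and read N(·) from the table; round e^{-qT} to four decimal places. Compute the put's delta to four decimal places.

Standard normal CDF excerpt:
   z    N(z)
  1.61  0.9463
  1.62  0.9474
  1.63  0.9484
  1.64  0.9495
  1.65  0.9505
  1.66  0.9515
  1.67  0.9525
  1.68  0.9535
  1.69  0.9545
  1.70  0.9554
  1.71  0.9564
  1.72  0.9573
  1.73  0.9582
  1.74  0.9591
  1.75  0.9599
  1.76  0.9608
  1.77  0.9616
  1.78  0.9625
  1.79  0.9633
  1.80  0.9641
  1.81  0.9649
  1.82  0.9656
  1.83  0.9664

T = 0.1667;  σ√T = 0.1306
ln(S/K) + (r − q + σ²/2)T = ln(260/210) + (0.041 − 0.049 + 0.32²/2)·0.1667 = 0.2136 + 0.0072 = 0.2208
d₁ = 0.2208 / 0.1306 = 1.6899 ⇒ 1.69
N(d₁) = N(1.69) = 0.9545
Δ_put = exp(−qT)·(N(d₁) − 1) = 0.9919·(0.9545 − 1) = -0.0451

-0.0451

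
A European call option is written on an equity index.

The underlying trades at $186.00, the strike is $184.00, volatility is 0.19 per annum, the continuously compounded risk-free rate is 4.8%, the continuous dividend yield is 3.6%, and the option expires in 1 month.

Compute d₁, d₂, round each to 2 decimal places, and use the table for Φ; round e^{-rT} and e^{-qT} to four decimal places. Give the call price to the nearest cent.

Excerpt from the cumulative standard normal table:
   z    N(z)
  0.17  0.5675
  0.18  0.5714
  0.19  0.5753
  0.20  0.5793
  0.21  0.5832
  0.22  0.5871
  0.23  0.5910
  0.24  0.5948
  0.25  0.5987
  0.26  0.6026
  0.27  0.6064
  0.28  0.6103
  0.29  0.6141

σ√T = 0.19·√0.08333 = 0.0548
d₁ = [ln(186/184) + (0.048 − 0.036 + ½·0.19²)·0.08333] / (σ√T) = (0.0108 + 0.0025) / 0.0548 = 0.2428 which rounds to 0.24
d₂ = 0.2428 − 0.0548 = 0.1879 which rounds to 0.19
exp(−qT) = exp(−0.036·0.08333) = 0.9970;  exp(−rT) = exp(−0.048·0.08333) = 0.9960
C = 186·0.9970·N(0.24) − 184·0.9960·N(0.19) = 186·0.9970·0.5948 − 184·0.9960·0.5753 = 110.3009 − 105.4318 = 4.8691

$4.87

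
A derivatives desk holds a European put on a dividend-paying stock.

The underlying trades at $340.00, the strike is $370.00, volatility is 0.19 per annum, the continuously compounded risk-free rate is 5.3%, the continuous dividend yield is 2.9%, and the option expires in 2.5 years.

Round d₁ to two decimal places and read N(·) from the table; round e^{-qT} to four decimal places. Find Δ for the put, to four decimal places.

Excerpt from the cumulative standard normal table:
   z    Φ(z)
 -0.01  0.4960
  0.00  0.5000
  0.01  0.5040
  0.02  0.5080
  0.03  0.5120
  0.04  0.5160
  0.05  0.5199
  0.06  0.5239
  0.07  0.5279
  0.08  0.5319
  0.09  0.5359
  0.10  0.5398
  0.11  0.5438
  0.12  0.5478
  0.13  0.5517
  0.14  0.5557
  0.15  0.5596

T = 2.5;  σ√T = 0.3004
ln(S/K) + (r − q + σ²/2)T = ln(340/370) + (0.053 − 0.029 + 0.19²/2)·2.5 = -0.0846 + 0.1051 = 0.0206
d₁ = 0.0206 / 0.3004 = 0.0685 ⇒ 0.07
N(d₁) = N(0.07) = 0.5279
Δ_put = e^(−qT)·(N(d₁) − 1) = 0.9301·(0.5279 − 1) = -0.4391

-0.4391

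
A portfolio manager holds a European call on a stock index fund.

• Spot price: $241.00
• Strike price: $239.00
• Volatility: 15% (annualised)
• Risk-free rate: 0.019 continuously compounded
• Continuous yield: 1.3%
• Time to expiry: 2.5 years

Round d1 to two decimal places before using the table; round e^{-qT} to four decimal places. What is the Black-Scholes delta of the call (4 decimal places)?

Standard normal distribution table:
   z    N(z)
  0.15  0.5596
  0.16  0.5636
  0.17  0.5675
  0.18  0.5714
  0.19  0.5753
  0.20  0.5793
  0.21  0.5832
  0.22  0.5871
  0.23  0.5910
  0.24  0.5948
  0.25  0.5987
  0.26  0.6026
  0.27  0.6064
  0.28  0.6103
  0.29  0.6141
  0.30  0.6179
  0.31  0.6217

T = 2.5;  σ√T = 0.2372
ln(S/K) + (r − q + σ²/2)T = ln(241/239) + (0.019 − 0.013 + 0.15²/2)·2.5 = 0.0083 + 0.0431 = 0.0515
d₁ = 0.0515 / 0.2372 = 0.2170 → 0.22
N(d₁) = N(0.22) = 0.5871
Δ_call = e^(−qT)·N(d₁) = 0.9680·0.5871 = 0.5683

0.5683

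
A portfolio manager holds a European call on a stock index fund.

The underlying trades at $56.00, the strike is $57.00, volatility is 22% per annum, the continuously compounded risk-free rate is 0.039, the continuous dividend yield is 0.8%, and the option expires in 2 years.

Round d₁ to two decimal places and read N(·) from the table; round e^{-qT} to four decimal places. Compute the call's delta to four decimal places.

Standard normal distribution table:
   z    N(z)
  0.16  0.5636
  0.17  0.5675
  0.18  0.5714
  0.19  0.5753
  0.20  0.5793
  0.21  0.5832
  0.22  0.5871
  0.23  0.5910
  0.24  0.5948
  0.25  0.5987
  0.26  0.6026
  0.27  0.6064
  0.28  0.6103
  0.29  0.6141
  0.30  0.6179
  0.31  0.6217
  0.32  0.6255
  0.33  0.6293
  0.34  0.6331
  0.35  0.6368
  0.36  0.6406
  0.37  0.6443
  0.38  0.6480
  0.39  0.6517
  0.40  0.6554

0.6081

T = 2;  σ√T = 0.3111
d₁ = [ln(56/57) + (0.039 − 0.008 + ½·0.22²)·2] / (σ√T) = (-0.0177 + 0.1104) / 0.3111 = 0.2980 which rounds to 0.30
N(d₁) = N(0.30) = 0.6179
Δ_call = e^(−qT)·N(d₁) = 0.9841·0.6179 = 0.6081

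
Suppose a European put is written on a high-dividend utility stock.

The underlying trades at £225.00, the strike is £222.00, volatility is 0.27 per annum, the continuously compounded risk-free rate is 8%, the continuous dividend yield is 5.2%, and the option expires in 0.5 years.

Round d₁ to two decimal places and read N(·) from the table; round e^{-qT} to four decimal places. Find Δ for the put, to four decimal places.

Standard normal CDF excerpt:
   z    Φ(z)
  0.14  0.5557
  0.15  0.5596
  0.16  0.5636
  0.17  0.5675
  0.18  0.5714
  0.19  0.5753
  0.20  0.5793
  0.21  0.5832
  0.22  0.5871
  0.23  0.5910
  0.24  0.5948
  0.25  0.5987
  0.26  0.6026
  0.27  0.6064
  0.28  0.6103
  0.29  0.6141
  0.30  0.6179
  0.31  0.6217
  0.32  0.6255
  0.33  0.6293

-0.3948

σ√T = 0.27·√0.5 = 0.1909
ln(S/K) + (r − q + σ²/2)T = ln(225/222) + (0.08 − 0.052 + 0.27²/2)·0.5 = 0.0134 + 0.0322 = 0.0456
d₁ = 0.0456 / 0.1909 = 0.2391 ⇒ 0.24
N(d₁) = N(0.24) = 0.5948
Δ_put = exp(−qT)·(N(d₁) − 1) = 0.9743·(0.5948 − 1) = -0.3948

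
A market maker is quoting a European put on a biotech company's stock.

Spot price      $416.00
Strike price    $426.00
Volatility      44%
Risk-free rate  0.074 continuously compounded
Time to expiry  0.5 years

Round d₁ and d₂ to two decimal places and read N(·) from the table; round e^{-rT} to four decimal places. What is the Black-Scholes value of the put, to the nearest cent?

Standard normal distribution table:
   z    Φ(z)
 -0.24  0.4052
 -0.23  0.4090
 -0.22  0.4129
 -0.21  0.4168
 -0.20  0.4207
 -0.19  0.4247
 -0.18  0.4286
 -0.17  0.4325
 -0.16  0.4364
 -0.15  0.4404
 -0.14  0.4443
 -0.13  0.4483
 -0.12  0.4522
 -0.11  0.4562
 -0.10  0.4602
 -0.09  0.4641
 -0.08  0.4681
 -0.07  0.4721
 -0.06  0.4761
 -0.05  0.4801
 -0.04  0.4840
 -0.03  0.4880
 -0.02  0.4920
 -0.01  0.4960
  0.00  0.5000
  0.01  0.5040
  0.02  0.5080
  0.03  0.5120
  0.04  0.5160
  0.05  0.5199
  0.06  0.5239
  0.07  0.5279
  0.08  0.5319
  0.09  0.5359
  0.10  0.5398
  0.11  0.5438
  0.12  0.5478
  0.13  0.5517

$48.24

T = 0.5;  σ√T = 0.3111
d₁ = [ln(416/426) + (0.074 + ½·0.44²)·0.5] / (σ√T) = (-0.0238 + 0.0854) / 0.3111 = 0.1981 ⇒ 0.20
d₂ = 0.1981 − 0.3111 = -0.1130 ⇒ -0.11
exp(−rT) = exp(−0.074·0.5) = 0.9637
N(−d₂) = N(0.11) = 0.5438;  N(−d₁) = N(-0.20) = 0.4207
P = 426·0.9637·0.5438 − 416·0.4207 = 223.2496 − 175.0112 = 48.2384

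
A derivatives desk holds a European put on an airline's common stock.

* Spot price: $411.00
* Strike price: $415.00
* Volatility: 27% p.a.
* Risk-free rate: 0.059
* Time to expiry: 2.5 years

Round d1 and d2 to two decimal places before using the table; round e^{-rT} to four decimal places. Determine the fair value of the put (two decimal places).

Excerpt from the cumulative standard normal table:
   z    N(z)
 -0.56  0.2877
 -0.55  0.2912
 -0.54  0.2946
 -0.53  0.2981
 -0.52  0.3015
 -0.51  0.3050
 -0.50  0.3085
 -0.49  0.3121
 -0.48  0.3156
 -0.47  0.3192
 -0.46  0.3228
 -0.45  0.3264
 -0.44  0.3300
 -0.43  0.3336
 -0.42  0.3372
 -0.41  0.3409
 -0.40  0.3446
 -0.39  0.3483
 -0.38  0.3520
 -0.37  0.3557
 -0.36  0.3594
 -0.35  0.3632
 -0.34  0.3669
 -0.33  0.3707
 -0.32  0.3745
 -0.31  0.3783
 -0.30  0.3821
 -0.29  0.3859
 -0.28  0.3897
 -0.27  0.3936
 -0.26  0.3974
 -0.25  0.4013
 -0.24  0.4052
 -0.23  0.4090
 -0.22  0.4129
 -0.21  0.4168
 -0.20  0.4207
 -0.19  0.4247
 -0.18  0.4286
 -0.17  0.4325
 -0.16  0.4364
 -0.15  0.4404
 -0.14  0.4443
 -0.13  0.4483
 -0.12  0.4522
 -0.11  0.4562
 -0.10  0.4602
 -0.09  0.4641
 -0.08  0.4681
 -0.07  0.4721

T = 2.5;  σ√T = 0.4269
ln(S/K) + (r + σ²/2)T = ln(411/415) + (0.059 + 0.27²/2)·2.5 = -0.0097 + 0.2386 = 0.2289
d₁ = 0.2289 / 0.4269 = 0.5363 → 0.54
d₂ = d₁ − σ√T = 0.5363 − 0.4269 = 0.1094 → 0.11
exp(−rT) = exp(−0.059·2.5) = 0.8629
N(−d₂) = N(-0.11) = 0.4562;  N(−d₁) = N(-0.54) = 0.2946
P = 415·0.8629·0.4562 − 411·0.2946 = 163.3668 − 121.0806 = 42.2862

$42.29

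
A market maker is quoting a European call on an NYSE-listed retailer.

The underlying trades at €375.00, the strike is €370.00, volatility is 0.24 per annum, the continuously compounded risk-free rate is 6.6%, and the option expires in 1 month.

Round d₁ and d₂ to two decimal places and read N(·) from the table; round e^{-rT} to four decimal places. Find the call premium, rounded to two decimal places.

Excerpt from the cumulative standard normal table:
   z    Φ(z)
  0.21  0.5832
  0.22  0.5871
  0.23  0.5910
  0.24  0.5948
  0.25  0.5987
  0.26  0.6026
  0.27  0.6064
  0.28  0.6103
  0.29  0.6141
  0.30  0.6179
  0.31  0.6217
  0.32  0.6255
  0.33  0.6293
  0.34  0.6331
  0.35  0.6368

T = 0.08333;  σ√T = 0.0693
d₁ = [ln(375/370) + (0.066 + 0.24²/2)·0.08333] / 0.0693 = [0.0134 + 0.0079] / 0.0693 = 0.3078 ⇒ 0.31
d₂ = d₁ − σ√T = 0.3078 − 0.0693 = 0.2385 ⇒ 0.24
e^(−rT) = e^(−0.066·0.08333) = 0.9945
C = 375·N(0.31) − 370·0.9945·N(0.24) = 375·0.6217 − 370·0.9945·0.5948 = 233.1375 − 218.8656 = 14.2719

€14.27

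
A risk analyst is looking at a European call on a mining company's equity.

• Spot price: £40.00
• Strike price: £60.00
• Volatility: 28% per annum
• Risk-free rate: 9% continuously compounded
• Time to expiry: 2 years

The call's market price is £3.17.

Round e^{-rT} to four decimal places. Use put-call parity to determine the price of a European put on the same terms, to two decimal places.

e^(−rT) = e^(−0.09·2) = 0.8353
Put-call parity: C − P = S − K·e^(−rT) = 40 − 60·0.8353 = 40 − 50.1180 = -10.1180
P = C − (C − P) = 3.17 − (-10.1180) = 13.2880

£13.29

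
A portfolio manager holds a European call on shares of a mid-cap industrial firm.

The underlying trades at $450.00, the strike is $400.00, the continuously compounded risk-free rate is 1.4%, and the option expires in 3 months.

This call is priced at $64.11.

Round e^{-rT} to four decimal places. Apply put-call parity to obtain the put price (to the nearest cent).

$12.71

e^(−rT) = e^(−0.014·0.25) = 0.9965
Put-call parity: C − P = S − K·e^(−rT) = 450 − 400·0.9965 = 450 − 398.6000 = 51.4000
P = C − (C − P) = 64.11 − (51.4000) = 12.7100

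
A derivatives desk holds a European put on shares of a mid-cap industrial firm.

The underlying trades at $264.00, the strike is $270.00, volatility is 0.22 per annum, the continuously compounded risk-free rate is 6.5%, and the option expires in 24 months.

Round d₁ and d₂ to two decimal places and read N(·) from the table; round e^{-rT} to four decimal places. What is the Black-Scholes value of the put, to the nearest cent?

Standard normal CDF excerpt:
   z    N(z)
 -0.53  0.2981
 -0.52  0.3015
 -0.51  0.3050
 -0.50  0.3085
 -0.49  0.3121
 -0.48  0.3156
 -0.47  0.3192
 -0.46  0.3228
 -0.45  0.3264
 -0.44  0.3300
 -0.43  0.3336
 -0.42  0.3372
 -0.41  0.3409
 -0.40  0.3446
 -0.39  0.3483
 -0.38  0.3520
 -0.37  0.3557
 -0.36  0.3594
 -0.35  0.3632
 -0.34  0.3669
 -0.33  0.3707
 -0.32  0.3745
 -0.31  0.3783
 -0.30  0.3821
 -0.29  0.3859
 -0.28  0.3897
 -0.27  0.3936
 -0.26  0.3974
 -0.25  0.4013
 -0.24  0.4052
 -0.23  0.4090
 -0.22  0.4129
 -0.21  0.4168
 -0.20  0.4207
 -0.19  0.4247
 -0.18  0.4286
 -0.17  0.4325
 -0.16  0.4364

$19.25

σ√T = 0.22·√2 = 0.3111
ln(S/K) + (r + σ²/2)T = ln(264/270) + (0.065 + 0.22²/2)·2 = -0.0225 + 0.1784 = 0.1559
d₁ = 0.1559 / 0.3111 = 0.5012 which rounds to 0.50
d₂ = d₁ − σ√T = 0.5012 − 0.3111 = 0.1900 which rounds to 0.19
e^(−rT) = e^(−0.065·2) = 0.8781
N(−d₂) = N(-0.19) = 0.4247;  N(−d₁) = N(-0.50) = 0.3085
P = 270·0.8781·0.4247 − 264·0.3085 = 100.6908 − 81.4440 = 19.2468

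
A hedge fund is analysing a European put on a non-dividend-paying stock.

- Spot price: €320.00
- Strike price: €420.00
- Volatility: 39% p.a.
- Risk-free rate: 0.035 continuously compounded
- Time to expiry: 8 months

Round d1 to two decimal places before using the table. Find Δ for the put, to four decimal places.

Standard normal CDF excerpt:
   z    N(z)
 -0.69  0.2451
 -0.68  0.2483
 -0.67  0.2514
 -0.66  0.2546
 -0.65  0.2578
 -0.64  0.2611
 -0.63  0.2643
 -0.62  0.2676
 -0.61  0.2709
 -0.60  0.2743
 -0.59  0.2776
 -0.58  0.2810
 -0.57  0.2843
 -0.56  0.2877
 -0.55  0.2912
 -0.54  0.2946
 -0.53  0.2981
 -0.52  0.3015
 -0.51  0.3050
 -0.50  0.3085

-0.7324

σ√T = 0.39·√0.6667 = 0.3184
d₁ = [ln(320/420) + (0.035 + 0.39²/2)·0.6667] / 0.3184 = [-0.2719 + 0.0740] / 0.3184 = -0.6215 which rounds to -0.62
N(d₁) = N(-0.62) = 0.2676
Δ_put = N(d₁) − 1 = 0.2676 − 1 = -0.7324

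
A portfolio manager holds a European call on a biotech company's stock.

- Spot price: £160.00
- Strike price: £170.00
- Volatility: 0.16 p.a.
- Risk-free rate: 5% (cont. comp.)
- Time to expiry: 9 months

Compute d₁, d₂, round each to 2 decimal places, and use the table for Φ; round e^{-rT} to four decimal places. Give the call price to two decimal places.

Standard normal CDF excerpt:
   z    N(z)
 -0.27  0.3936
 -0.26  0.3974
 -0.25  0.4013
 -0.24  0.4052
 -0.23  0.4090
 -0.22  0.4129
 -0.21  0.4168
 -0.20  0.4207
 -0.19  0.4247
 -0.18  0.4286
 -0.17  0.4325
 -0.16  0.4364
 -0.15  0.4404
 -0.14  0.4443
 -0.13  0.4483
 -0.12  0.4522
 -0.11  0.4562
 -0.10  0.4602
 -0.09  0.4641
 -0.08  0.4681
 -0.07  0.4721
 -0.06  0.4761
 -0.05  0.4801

σ√T = 0.16·√0.75 = 0.1386
d₁ = [ln(160/170) + (0.05 + 0.16²/2)·0.75] / 0.1386 = [-0.0606 + 0.0471] / 0.1386 = -0.0976 ⇒ -0.10
d₂ = d₁ − σ√T = -0.0976 − 0.1386 = -0.2362 ⇒ -0.24
exp(−rT) = exp(−0.05·0.75) = 0.9632
C = 160·N(-0.10) − 170·0.9632·N(-0.24) = 160·0.4602 − 170·0.9632·0.4052 = 73.6320 − 66.3491 = 7.2829

£7.28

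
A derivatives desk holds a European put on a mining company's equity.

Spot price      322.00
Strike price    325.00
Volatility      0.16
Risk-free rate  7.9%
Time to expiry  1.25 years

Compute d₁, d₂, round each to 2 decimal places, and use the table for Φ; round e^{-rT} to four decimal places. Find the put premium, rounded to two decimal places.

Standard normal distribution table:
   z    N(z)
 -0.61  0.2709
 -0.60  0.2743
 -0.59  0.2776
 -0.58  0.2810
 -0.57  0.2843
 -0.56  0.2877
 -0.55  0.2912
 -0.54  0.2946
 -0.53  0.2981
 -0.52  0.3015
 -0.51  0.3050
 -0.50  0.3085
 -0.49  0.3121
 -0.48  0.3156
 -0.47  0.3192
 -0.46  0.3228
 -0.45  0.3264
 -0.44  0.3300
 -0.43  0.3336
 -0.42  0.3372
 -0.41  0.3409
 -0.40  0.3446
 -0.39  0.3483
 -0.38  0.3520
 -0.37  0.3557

σ√T = 0.16 × 1.1180 = 0.1789
ln(S/K) + (r + σ²/2)T = ln(322/325) + (0.079 + 0.16²/2)·1.25 = -0.0093 + 0.1148 = 0.1055
d₁ = 0.1055 / 0.1789 = 0.5896 ≈ 0.59
d₂ = d₁ − σ√T = 0.5896 − 0.1789 = 0.4107 ≈ 0.41
exp(−rT) = exp(−0.079·1.25) = 0.9060
P = 325·0.9060·N(-0.41) − 322·N(-0.59) = 325·0.9060·0.3409 − 322·0.2776 = 100.3780 − 89.3872 = 10.9908

10.99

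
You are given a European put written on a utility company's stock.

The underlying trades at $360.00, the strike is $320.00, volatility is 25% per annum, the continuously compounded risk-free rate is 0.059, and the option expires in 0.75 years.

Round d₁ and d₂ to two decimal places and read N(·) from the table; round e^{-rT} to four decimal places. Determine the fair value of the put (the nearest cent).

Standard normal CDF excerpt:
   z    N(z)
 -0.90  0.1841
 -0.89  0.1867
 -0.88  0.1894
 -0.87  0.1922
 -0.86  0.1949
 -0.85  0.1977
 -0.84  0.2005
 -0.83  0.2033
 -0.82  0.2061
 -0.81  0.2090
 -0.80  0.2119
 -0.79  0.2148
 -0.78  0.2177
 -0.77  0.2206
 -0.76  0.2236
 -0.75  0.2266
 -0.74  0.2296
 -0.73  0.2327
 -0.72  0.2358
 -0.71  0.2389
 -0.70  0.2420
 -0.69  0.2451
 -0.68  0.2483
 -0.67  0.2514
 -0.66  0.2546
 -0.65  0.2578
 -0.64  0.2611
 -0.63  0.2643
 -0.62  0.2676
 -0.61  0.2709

σ√T = 0.25 × 0.8660 = 0.2165
d₁ = [ln(360/320) + (0.059 + 0.25²/2)·0.75] / 0.2165 = [0.1178 + 0.0677] / 0.2165 = 0.8567 ⇒ 0.86
d₂ = d₁ − σ√T = 0.8567 − 0.2165 = 0.6401 ⇒ 0.64
exp(−rT) = exp(−0.059·0.75) = 0.9567
N(−d₂) = N(-0.64) = 0.2611;  N(−d₁) = N(-0.86) = 0.1949
P = 320·0.9567·0.2611 − 360·0.1949 = 79.9342 − 70.1640 = 9.7702

$9.77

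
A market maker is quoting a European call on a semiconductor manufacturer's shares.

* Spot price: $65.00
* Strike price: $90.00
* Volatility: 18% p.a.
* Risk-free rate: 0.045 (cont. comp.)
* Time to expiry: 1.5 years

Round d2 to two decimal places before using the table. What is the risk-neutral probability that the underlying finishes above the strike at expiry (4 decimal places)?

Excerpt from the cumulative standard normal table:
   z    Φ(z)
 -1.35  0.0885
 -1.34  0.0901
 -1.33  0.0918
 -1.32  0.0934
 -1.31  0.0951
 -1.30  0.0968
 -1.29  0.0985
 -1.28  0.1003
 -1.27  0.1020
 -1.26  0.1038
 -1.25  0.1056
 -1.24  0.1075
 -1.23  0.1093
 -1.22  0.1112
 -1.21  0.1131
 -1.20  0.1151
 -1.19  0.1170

0.1003

σ√T = 0.18·√1.5 = 0.2205
d₁ = [ln(65/90) + (0.045 + 0.18²/2)·1.5] / 0.2205 = [-0.3254 + 0.0918] / 0.2205 = -1.0597 ⇒ -1.06
d₂ = d₁ − σ√T = -1.0597 − 0.2205 = -1.2802 ⇒ -1.28
Pr(exercise) under Q = N(d₂) = 0.1003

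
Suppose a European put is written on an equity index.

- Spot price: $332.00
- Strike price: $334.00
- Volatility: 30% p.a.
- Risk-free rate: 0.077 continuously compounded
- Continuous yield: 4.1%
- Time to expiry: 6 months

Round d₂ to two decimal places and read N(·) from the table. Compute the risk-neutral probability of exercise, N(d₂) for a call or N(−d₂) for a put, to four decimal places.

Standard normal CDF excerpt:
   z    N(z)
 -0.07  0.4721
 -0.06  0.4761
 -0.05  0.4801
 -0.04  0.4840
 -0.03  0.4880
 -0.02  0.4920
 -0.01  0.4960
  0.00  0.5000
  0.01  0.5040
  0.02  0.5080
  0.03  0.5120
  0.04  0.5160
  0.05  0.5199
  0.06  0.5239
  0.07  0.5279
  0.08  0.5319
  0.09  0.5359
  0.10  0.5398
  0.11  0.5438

0.5199

σ√T = 0.3 × 0.7071 = 0.2121
d₁ = [ln(332/334) + (0.077 − 0.041 + 0.3²/2)·0.5] / 0.2121 = [-0.0060 + 0.0405] / 0.2121 = 0.1626 → 0.16
d₂ = d₁ − σ√T = 0.1626 − 0.2121 = -0.0495 → -0.05
Risk-neutral Pr[S_T < K] = N(−d₂) = N(0.05) = 0.5199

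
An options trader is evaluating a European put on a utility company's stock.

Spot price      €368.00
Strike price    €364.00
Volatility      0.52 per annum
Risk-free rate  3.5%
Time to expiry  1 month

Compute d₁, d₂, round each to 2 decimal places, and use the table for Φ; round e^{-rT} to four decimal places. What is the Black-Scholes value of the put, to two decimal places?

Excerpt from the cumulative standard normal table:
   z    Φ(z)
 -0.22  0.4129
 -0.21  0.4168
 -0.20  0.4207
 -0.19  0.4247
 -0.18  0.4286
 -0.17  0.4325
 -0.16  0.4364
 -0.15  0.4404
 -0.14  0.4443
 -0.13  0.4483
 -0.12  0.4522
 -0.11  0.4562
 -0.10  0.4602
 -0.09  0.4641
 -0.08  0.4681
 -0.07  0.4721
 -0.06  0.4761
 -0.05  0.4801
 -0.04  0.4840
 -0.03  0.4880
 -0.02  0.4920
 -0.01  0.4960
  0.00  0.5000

€19.41

σ√T = 0.52·√0.08333 = 0.1501
d₁ = [ln(368/364) + (0.035 + 0.52²/2)·0.08333] / 0.1501 = [0.0109 + 0.0142] / 0.1501 = 0.1673 ≈ 0.17
d₂ = d₁ − σ√T = 0.1673 − 0.1501 = 0.0172 ≈ 0.02
exp(−rT) = exp(−0.035·0.08333) = 0.9971
N(−d₂) = N(-0.02) = 0.4920;  N(−d₁) = N(-0.17) = 0.4325
P = 364·0.9971·0.4920 − 368·0.4325 = 178.5686 − 159.1600 = 19.4086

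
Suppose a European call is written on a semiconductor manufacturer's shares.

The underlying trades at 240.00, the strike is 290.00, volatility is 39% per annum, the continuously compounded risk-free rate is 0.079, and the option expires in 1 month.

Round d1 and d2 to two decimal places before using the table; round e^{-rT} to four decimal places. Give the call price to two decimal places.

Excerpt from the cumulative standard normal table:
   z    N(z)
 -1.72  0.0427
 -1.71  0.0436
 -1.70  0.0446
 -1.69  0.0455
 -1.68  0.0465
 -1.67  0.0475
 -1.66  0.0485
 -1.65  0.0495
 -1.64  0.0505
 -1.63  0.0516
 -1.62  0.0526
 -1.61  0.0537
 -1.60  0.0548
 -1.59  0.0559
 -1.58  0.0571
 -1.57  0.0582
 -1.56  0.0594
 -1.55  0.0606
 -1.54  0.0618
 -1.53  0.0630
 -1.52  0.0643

0.57

σ√T = 0.39·√0.08333 = 0.1126
d₁ = [ln(240/290) + (0.079 + 0.39²/2)·0.08333] / 0.1126 = [-0.1892 + 0.0129] / 0.1126 = -1.5661 which rounds to -1.57
d₂ = d₁ − σ√T = -1.5661 − 0.1126 = -1.6787 which rounds to -1.68
exp(−rT) = exp(−0.079·0.08333) = 0.9934
C = 240·N(-1.57) − 290·0.9934·N(-1.68) = 240·0.0582 − 290·0.9934·0.0465 = 13.9680 − 13.3960 = 0.5720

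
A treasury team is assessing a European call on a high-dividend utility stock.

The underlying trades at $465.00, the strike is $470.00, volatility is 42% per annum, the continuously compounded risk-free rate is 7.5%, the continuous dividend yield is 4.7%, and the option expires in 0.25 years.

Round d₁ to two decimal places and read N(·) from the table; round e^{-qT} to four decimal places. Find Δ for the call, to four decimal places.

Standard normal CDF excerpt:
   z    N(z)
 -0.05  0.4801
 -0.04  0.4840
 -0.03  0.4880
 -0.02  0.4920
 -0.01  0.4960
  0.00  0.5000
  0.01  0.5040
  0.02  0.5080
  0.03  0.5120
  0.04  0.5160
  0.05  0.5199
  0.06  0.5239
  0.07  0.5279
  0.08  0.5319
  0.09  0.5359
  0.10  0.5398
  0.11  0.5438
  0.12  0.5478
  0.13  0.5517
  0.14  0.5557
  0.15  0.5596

0.5296

σ√T = 0.42·√0.25 = 0.2100
d₁ = [ln(465/470) + (0.075 − 0.047 + ½·0.42²)·0.25] / (σ√T) = (-0.0107 + 0.0290) / 0.2100 = 0.0874 ≈ 0.09
N(d₁) = N(0.09) = 0.5359
Δ_call = e^(−qT)·N(d₁) = 0.9883·0.5359 = 0.5296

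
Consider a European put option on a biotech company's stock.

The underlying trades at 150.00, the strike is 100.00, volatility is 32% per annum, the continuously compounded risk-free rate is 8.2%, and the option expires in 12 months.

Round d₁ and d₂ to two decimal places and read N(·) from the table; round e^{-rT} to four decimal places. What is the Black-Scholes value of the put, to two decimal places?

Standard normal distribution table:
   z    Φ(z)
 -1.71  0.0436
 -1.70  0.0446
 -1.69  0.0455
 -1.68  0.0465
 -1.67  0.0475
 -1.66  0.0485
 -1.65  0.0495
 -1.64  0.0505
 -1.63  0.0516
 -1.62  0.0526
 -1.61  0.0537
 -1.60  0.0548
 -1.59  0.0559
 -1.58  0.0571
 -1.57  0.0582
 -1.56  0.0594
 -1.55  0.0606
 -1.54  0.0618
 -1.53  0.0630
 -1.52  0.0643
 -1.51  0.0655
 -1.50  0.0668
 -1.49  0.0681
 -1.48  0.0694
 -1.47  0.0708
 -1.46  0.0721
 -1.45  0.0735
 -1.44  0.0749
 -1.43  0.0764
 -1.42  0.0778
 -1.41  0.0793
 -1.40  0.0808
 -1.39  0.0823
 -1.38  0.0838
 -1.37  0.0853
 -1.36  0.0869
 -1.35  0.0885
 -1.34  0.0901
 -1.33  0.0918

σ√T = 0.32 × 1.0000 = 0.3200
d₁ = [ln(150/100) + (0.082 + 0.32²/2)·1] / 0.3200 = [0.4055 + 0.1332] / 0.3200 = 1.6833 ⇒ 1.68
d₂ = d₁ − σ√T = 1.6833 − 0.3200 = 1.3633 ⇒ 1.36
exp(−rT) = exp(−0.082·1) = 0.9213
N(−d₂) = N(-1.36) = 0.0869;  N(−d₁) = N(-1.68) = 0.0465
P = 100·0.9213·0.0869 − 150·0.0465 = 8.0061 − 6.9750 = 1.0311

1.03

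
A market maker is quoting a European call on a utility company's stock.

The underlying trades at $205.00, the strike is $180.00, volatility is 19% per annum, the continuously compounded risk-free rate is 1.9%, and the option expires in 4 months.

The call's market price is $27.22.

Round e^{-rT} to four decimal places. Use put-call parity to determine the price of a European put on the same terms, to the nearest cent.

exp(−rT) = exp(−0.019·0.3333) = 0.9937
Put-call parity: C − P = S − K·e^(−rT) = 205 − 180·0.9937 = 205 − 178.8660 = 26.1340
P = C − (C − P) = 27.22 − (26.1340) = 1.0860

$1.09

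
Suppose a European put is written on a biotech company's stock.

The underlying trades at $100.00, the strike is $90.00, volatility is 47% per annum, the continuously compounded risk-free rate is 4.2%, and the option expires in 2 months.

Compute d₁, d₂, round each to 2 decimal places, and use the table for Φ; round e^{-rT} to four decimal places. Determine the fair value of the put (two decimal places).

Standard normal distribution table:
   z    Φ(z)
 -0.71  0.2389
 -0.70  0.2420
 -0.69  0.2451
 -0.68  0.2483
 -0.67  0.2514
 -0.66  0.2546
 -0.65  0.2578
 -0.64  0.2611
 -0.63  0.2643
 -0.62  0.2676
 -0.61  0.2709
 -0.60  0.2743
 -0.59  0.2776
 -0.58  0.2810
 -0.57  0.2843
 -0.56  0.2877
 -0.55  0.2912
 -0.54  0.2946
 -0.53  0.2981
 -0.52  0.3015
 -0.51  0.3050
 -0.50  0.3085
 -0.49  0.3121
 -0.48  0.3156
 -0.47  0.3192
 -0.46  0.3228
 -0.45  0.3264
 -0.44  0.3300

$3.06

σ√T = 0.47 × 0.4082 = 0.1919
d₁ = [ln(100/90) + (0.042 + 0.47²/2)·0.1667] / 0.1919 = [0.1054 + 0.0254] / 0.1919 = 0.6815 ⇒ 0.68
d₂ = d₁ − σ√T = 0.6815 − 0.1919 = 0.4896 ⇒ 0.49
e^(−rT) = e^(−0.042·0.1667) = 0.9930
N(−d₂) = N(-0.49) = 0.3121;  N(−d₁) = N(-0.68) = 0.2483
P = 90·0.9930·0.3121 − 100·0.2483 = 27.8924 − 24.8300 = 3.0624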